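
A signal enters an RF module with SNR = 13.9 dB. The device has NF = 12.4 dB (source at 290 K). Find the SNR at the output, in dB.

1.5 dB

By definition F = SNR_in/SNR_out, so in dB: SNR_out = SNR_in − NF
SNR_out = 13.9 − 12.4 = 1.5 dB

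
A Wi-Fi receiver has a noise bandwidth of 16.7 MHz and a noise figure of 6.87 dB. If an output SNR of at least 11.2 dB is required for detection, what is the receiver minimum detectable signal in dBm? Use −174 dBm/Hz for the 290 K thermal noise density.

Sensitivity = −174 + 10 log₁₀(B) + NF + SNR_min
= −174 + 72.23 + 6.87 + 11.2
= −83.70 dBm → −83.7 dBm

−83.7 dBm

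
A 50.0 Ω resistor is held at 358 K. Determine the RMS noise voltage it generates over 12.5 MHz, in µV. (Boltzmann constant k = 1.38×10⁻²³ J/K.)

3.51 µV

V_n = √(4kTRB)
4kTRB = 4 × 1.38×10⁻²³ × 358 × 5.00×10¹ × 1.25×10⁷ = 1.24×10⁻¹¹ V²
V_n = √(1.24×10⁻¹¹) = 3.51×10⁻⁶ V = 3.51 µV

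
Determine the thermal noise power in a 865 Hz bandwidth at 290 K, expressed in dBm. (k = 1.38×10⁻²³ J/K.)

P_n = kTB = 1.38×10⁻²³ × 290 × 8.65×10² = 3.46×10⁻¹⁸ W
In dBm: 10 log₁₀(3.46×10⁻¹⁸ / 10⁻³) = −144.6 dBm

−144.6 dBm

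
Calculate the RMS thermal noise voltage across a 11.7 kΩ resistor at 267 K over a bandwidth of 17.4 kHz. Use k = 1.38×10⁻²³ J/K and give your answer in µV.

1.73 µV

V_n = √(4kTRB)
4kTRB = 4 × 1.38×10⁻²³ × 267 × 1.17×10⁴ × 1.74×10⁴ = 3.00×10⁻¹² V²
V_n = √(3.00×10⁻¹²) = 1.73×10⁻⁶ V = 1.73 µV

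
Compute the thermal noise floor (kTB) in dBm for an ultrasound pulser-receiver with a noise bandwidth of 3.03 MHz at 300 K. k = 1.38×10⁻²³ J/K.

P_n = kTB = 1.38×10⁻²³ × 300 × 3.03×10⁶ = 1.25×10⁻¹⁴ W
In dBm: 10 log₁₀(1.25×10⁻¹⁴ / 10⁻³) = −109.0 dBm

−109.0 dBm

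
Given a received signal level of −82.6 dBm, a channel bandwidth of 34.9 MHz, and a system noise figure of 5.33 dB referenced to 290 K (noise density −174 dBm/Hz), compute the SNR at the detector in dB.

Noise floor: N = −174 + 10 log₁₀(B) + NF
10 log₁₀(3.49×10⁷) = 75.43 dB
N = −174 + 75.43 + 5.33 = −93.24 dBm
SNR = P_sig − N = −82.6 − (−93.24) = 10.64 dB → 10.6 dB

10.6 dB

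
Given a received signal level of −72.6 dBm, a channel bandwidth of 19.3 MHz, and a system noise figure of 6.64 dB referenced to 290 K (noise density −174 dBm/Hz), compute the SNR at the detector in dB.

Noise floor: N = −174 + 10 log₁₀(B) + NF
10 log₁₀(1.93×10⁷) = 72.86 dB
N = −174 + 72.86 + 6.64 = −94.50 dBm
SNR = P_sig − N = −72.6 − (−94.50) = 21.90 dB → 21.9 dB

21.9 dB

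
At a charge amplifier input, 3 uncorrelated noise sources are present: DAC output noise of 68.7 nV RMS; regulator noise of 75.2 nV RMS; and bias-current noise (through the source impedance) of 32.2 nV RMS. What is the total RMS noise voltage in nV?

Uncorrelated sources add in power (mean-square): V_tot = √(ΣV_i²)
V_tot = √[(6.87×10⁻⁸)² + (7.52×10⁻⁸)² + (3.22×10⁻⁸)²] = 1.07×10⁻⁷ V = 107 nV

107 nV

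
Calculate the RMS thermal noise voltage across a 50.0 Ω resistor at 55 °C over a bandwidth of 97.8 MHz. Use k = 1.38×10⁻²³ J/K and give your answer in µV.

T = 55 °C + 273.15 = 328.15 K
V_n = √(4kTRB)
4kTRB = 4 × 1.38×10⁻²³ × 328.15 × 5.00×10¹ × 9.78×10⁷ = 8.86×10⁻¹¹ V²
V_n = √(8.86×10⁻¹¹) = 9.41×10⁻⁶ V = 9.41 µV

9.41 µV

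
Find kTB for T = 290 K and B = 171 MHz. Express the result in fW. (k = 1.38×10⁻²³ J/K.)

P_n = kTB = 1.38×10⁻²³ × 290 × 1.71×10⁸ = 6.84×10⁻¹³ W = 684 fW

684 fW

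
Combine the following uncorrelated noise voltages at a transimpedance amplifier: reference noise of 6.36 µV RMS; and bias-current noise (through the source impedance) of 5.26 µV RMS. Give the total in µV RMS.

Uncorrelated sources add in power (mean-square): V_tot = √(ΣV_i²)
V_tot = √[(6.36×10⁻⁶)² + (5.26×10⁻⁶)²] = 8.25×10⁻⁶ V = 8.25 µV

8.25 µV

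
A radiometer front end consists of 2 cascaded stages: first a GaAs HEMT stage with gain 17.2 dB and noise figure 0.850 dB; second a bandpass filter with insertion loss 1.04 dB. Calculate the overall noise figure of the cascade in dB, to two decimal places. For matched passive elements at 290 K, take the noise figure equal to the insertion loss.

Convert to linear (a loss of L dB is a gain of −L dB): F_i = 10^(NF_i/10), G_i = 10^(G_i,dB/10)
  Stage 1: F_1 = 10^(0.850/10) = 1.216, G_1 = 10^(17.2/10) = 52.48
  Stage 2: F_2 = 10^(1.04/10) = 1.271, G_2 = 10^(−1.04/10) = 0.7870
Friis cascade:
  F = 1.216 + (1.271 − 1)/52.48 = 1.221
NF = 10 log₁₀(1.221) = 0.87 dB

0.87 dB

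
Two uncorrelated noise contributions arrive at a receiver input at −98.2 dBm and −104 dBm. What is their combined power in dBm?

−97.2 dBm

Convert to linear, add, convert back:
P₁ = 1.51×10⁻¹³ W, P₂ = 3.98×10⁻¹⁴ W
P_tot = 1.91×10⁻¹³ W → 10 log₁₀(P_tot / 10⁻³) = −97.2 dBm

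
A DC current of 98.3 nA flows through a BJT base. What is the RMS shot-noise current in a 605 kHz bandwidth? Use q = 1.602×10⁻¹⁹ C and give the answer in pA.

I_n = √(2qI·B)
2qI·B = 2 × 1.602×10⁻¹⁹ × 9.83×10⁻⁸ × 6.05×10⁵ = 1.91×10⁻²⁰ A²
I_n = √(1.91×10⁻²⁰) = 1.38×10⁻¹⁰ A = 138 pA

138 pA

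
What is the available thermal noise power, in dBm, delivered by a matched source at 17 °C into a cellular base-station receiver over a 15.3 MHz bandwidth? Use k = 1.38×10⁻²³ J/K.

−102.1 dBm

T = 17 °C + 273.15 = 290.15 K
P_n = kTB = 1.38×10⁻²³ × 290.15 × 1.53×10⁷ = 6.13×10⁻¹⁴ W
In dBm: 10 log₁₀(6.13×10⁻¹⁴ / 10⁻³) = −102.1 dBm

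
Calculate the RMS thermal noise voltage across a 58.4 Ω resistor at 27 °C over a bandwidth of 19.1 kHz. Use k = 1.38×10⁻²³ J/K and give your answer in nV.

T = 27 °C + 273.15 = 300.15 K
V_n = √(4kTRB)
4kTRB = 4 × 1.38×10⁻²³ × 300.15 × 5.84×10¹ × 1.91×10⁴ = 1.85×10⁻¹⁴ V²
V_n = √(1.85×10⁻¹⁴) = 1.36×10⁻⁷ V = 136 nV

136 nV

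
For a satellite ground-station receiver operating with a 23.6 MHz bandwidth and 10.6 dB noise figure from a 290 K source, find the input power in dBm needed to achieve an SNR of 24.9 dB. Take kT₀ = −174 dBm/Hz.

Sensitivity = −174 + 10 log₁₀(B) + NF + SNR_min
= −174 + 73.73 + 10.6 + 24.9
= −64.77 dBm → −64.8 dBm

−64.8 dBm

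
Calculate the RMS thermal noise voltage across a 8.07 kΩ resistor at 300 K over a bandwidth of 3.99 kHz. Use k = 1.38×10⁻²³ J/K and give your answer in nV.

730 nV

V_n = √(4kTRB)
4kTRB = 4 × 1.38×10⁻²³ × 300 × 8.07×10³ × 3.99×10³ = 5.33×10⁻¹³ V²
V_n = √(5.33×10⁻¹³) = 7.30×10⁻⁷ V = 730 nV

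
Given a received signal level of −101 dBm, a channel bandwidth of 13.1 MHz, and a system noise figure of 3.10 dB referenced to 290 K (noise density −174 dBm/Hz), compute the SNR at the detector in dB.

Noise floor: N = −174 + 10 log₁₀(B) + NF
10 log₁₀(1.31×10⁷) = 71.17 dB
N = −174 + 71.17 + 3.10 = −99.73 dBm
SNR = P_sig − N = −101 − (−99.73) = −1.27 dB → −1.3 dB

−1.3 dB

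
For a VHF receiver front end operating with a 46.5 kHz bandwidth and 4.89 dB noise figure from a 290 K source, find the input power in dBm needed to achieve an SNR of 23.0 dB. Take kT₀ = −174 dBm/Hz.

Sensitivity = −174 + 10 log₁₀(B) + NF + SNR_min
= −174 + 46.67 + 4.89 + 23.0
= −99.44 dBm → −99.4 dBm

−99.4 dBm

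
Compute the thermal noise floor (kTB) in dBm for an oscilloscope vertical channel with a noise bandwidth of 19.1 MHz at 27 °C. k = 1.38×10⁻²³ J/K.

−101.0 dBm

T = 27 °C + 273.15 = 300.15 K
P_n = kTB = 1.38×10⁻²³ × 300.15 × 1.91×10⁷ = 7.91×10⁻¹⁴ W
In dBm: 10 log₁₀(7.91×10⁻¹⁴ / 10⁻³) = −101.0 dBm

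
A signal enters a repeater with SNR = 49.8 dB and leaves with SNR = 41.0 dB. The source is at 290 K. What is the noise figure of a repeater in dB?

8.8 dB

NF (dB) = SNR_in(dB) − SNR_out(dB) when the source is at T₀
NF = 49.8 − 41.0 = 8.8 dB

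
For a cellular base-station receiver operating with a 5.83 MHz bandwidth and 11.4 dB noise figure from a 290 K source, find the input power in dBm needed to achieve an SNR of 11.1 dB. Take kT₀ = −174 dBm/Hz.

−83.8 dBm

Sensitivity = −174 + 10 log₁₀(B) + NF + SNR_min
= −174 + 67.66 + 11.4 + 11.1
= −83.84 dBm → −83.8 dBm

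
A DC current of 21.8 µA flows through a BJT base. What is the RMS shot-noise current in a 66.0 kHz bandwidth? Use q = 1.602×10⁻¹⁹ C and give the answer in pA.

679 pA

I_n = √(2qI·B)
2qI·B = 2 × 1.602×10⁻¹⁹ × 2.18×10⁻⁵ × 6.60×10⁴ = 4.61×10⁻¹⁹ A²
I_n = √(4.61×10⁻¹⁹) = 6.79×10⁻¹⁰ A = 679 pA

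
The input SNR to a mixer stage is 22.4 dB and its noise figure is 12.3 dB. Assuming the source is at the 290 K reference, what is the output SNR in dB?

By definition F = SNR_in/SNR_out, so in dB: SNR_out = SNR_in − NF
SNR_out = 22.4 − 12.3 = 10.1 dB

10.1 dB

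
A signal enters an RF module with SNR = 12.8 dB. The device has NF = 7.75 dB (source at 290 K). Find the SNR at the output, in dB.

5.05 dB

By definition F = SNR_in/SNR_out, so in dB: SNR_out = SNR_in − NF
SNR_out = 12.8 − 7.75 = 5.05 dB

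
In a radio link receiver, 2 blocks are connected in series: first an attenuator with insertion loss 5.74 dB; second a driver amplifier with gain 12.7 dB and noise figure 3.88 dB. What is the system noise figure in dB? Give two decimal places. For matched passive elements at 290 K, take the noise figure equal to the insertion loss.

Convert to linear (a loss of L dB is a gain of −L dB): F_i = 10^(NF_i/10), G_i = 10^(G_i,dB/10)
  Stage 1: F_1 = 10^(5.74/10) = 3.750, G_1 = 10^(−5.74/10) = 0.2667
  Stage 2: F_2 = 10^(3.88/10) = 2.443, G_2 = 10^(12.7/10) = 18.62
Friis cascade:
  F = 3.750 + (2.443 − 1)/0.2667 = 9.162
NF = 10 log₁₀(9.162) = 9.62 dB

9.62 dB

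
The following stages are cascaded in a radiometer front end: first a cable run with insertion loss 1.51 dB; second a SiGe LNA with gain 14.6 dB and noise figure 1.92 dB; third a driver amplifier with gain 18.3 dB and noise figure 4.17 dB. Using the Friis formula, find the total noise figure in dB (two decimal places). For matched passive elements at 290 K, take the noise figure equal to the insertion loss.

Convert to linear (a loss of L dB is a gain of −L dB): F_i = 10^(NF_i/10), G_i = 10^(G_i,dB/10)
  Stage 1: F_1 = 10^(1.51/10) = 1.416, G_1 = 10^(−1.51/10) = 0.7063
  Stage 2: F_2 = 10^(1.92/10) = 1.556, G_2 = 10^(14.6/10) = 28.84
  Stage 3: F_3 = 10^(4.17/10) = 2.612, G_3 = 10^(18.3/10) = 67.61
Friis cascade:
  F = 1.416 + (1.556 − 1)/0.7063 + (2.612 − 1)/20.37 = 2.282
NF = 10 log₁₀(2.282) = 3.58 dB

3.58 dB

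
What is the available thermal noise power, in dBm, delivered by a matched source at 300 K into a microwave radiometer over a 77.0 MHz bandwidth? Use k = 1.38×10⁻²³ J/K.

P_n = kTB = 1.38×10⁻²³ × 300 × 7.70×10⁷ = 3.19×10⁻¹³ W
In dBm: 10 log₁₀(3.19×10⁻¹³ / 10⁻³) = −95.0 dBm

−95.0 dBm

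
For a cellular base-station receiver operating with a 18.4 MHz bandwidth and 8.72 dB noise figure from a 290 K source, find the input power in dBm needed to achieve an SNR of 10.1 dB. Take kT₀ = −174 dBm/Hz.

−82.5 dBm

Sensitivity = −174 + 10 log₁₀(B) + NF + SNR_min
= −174 + 72.65 + 8.72 + 10.1
= −82.53 dBm → −82.5 dBm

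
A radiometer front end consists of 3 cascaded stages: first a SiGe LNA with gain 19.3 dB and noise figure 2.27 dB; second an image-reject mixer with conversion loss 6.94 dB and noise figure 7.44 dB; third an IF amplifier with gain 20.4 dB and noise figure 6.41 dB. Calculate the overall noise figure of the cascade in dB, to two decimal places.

2.87 dB

Convert to linear (a loss of L dB is a gain of −L dB): F_i = 10^(NF_i/10), G_i = 10^(G_i,dB/10)
  Stage 1: F_1 = 10^(2.27/10) = 1.687, G_1 = 10^(19.3/10) = 85.11
  Stage 2: F_2 = 10^(7.44/10) = 5.546, G_2 = 10^(−6.94/10) = 0.2023
  Stage 3: F_3 = 10^(6.41/10) = 4.375, G_3 = 10^(20.4/10) = 109.6
Friis cascade:
  F = 1.687 + (5.546 − 1)/85.11 + (4.375 − 1)/17.22 = 1.936
NF = 10 log₁₀(1.936) = 2.87 dB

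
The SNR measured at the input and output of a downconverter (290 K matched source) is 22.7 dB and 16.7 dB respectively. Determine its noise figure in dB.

6.0 dB

NF (dB) = SNR_in(dB) − SNR_out(dB) when the source is at T₀
NF = 22.7 − 16.7 = 6.0 dB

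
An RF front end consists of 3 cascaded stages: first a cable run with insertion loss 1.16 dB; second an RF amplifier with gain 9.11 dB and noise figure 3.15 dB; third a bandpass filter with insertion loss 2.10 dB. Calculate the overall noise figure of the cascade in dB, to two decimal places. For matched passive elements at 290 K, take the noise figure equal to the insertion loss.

4.47 dB

Convert to linear (a loss of L dB is a gain of −L dB): F_i = 10^(NF_i/10), G_i = 10^(G_i,dB/10)
  Stage 1: F_1 = 10^(1.16/10) = 1.306, G_1 = 10^(−1.16/10) = 0.7656
  Stage 2: F_2 = 10^(3.15/10) = 2.065, G_2 = 10^(9.11/10) = 8.147
  Stage 3: F_3 = 10^(2.10/10) = 1.622, G_3 = 10^(−2.10/10) = 0.6166
Friis cascade:
  F = 1.306 + (2.065 − 1)/0.7656 + (1.622 − 1)/6.237 = 2.797
NF = 10 log₁₀(2.797) = 4.47 dB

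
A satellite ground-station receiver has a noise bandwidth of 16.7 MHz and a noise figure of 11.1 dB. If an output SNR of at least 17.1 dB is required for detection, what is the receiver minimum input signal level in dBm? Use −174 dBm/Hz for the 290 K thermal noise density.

−73.6 dBm

Sensitivity = −174 + 10 log₁₀(B) + NF + SNR_min
= −174 + 72.23 + 11.1 + 17.1
= −73.57 dBm → −73.6 dBm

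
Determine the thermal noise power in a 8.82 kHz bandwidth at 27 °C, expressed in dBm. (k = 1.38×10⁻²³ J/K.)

T = 27 °C + 273.15 = 300.15 K
P_n = kTB = 1.38×10⁻²³ × 300.15 × 8.82×10³ = 3.65×10⁻¹⁷ W
In dBm: 10 log₁₀(3.65×10⁻¹⁷ / 10⁻³) = −134.4 dBm

−134.4 dBm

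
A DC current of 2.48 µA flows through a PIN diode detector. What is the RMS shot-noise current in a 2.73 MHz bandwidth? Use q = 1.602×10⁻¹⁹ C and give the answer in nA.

I_n = √(2qI·B)
2qI·B = 2 × 1.602×10⁻¹⁹ × 2.48×10⁻⁶ × 2.73×10⁶ = 2.17×10⁻¹⁸ A²
I_n = √(2.17×10⁻¹⁸) = 1.47×10⁻⁹ A = 1.47 nA

1.47 nA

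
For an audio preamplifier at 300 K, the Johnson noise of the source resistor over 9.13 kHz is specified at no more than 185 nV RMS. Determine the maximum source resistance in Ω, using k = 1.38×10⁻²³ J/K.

Johnson–Nyquist: V_n = √(4kTRB) ⇒ R = V_n² / (4kTB)
4kTB = 4 × 1.38×10⁻²³ × 300 × 9.13×10³ = 1.51×10⁻¹⁶
R = (1.85×10⁻⁷)² / 1.51×10⁻¹⁶ = 2.26×10² Ω = 226 Ω

226 Ω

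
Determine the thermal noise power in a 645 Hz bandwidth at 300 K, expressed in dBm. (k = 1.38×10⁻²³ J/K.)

−145.7 dBm

P_n = kTB = 1.38×10⁻²³ × 300 × 6.45×10² = 2.67×10⁻¹⁸ W
In dBm: 10 log₁₀(2.67×10⁻¹⁸ / 10⁻³) = −145.7 dBm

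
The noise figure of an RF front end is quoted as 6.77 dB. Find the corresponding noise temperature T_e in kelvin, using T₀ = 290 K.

F = 10^(6.77/10) = 4.75335
T_e = (F − 1)·T₀ = (4.75335 − 1) × 290 = 1088 K

1088 K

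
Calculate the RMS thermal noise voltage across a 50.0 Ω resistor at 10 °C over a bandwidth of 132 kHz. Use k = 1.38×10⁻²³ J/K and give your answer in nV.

T = 10 °C + 273.15 = 283.15 K
V_n = √(4kTRB)
4kTRB = 4 × 1.38×10⁻²³ × 283.15 × 5.00×10¹ × 1.32×10⁵ = 1.03×10⁻¹³ V²
V_n = √(1.03×10⁻¹³) = 3.21×10⁻⁷ V = 321 nV

321 nV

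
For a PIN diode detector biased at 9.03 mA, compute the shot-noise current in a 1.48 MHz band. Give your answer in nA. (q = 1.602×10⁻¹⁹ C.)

65.4 nA

I_n = √(2qI·B)
2qI·B = 2 × 1.602×10⁻¹⁹ × 9.03×10⁻³ × 1.48×10⁶ = 4.28×10⁻¹⁵ A²
I_n = √(4.28×10⁻¹⁵) = 6.54×10⁻⁸ A = 65.4 nA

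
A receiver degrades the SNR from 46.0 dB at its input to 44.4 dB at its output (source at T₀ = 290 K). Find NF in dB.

1.6 dB

NF (dB) = SNR_in(dB) − SNR_out(dB) when the source is at T₀
NF = 46.0 − 44.4 = 1.6 dB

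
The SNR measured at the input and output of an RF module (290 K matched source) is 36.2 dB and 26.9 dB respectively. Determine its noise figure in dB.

9.3 dB

NF (dB) = SNR_in(dB) − SNR_out(dB) when the source is at T₀
NF = 36.2 − 26.9 = 9.3 dB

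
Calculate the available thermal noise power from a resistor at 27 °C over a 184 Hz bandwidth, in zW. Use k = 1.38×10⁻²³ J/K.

762 zW

T = 27 °C + 273.15 = 300.15 K
P_n = kTB = 1.38×10⁻²³ × 300.15 × 1.84×10² = 7.62×10⁻¹⁹ W = 762 zW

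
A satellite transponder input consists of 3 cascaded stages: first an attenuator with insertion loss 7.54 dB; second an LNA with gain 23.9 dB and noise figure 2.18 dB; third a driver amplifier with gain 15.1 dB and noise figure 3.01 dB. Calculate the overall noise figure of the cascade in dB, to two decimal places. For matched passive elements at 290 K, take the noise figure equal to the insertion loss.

Convert to linear (a loss of L dB is a gain of −L dB): F_i = 10^(NF_i/10), G_i = 10^(G_i,dB/10)
  Stage 1: F_1 = 10^(7.54/10) = 5.675, G_1 = 10^(−7.54/10) = 0.1762
  Stage 2: F_2 = 10^(2.18/10) = 1.652, G_2 = 10^(23.9/10) = 245.5
  Stage 3: F_3 = 10^(3.01/10) = 2.000, G_3 = 10^(15.1/10) = 32.36
Friis cascade:
  F = 5.675 + (1.652 − 1)/0.1762 + (2.000 − 1)/43.25 = 9.399
NF = 10 log₁₀(9.399) = 9.73 dB

9.73 dB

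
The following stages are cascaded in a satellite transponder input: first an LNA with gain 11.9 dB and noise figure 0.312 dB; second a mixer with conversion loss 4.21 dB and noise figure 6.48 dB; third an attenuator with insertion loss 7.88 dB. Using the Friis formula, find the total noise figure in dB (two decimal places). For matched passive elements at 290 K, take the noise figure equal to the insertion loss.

3.37 dB

Convert to linear (a loss of L dB is a gain of −L dB): F_i = 10^(NF_i/10), G_i = 10^(G_i,dB/10)
  Stage 1: F_1 = 10^(0.312/10) = 1.074, G_1 = 10^(11.9/10) = 15.49
  Stage 2: F_2 = 10^(6.48/10) = 4.446, G_2 = 10^(−4.21/10) = 0.3793
  Stage 3: F_3 = 10^(7.88/10) = 6.138, G_3 = 10^(−7.88/10) = 0.1629
Friis cascade:
  F = 1.074 + (4.446 − 1)/15.49 + (6.138 − 1)/5.875 = 2.172
NF = 10 log₁₀(2.172) = 3.37 dB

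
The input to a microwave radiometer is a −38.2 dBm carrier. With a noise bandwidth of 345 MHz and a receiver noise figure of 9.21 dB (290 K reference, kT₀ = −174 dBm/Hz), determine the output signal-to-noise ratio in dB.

Noise floor: N = −174 + 10 log₁₀(B) + NF
10 log₁₀(3.45×10⁸) = 85.38 dB
N = −174 + 85.38 + 9.21 = −79.41 dBm
SNR = P_sig − N = −38.2 − (−79.41) = 41.21 dB → 41.2 dB

41.2 dB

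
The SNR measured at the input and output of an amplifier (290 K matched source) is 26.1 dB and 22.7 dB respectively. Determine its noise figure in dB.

3.4 dB

NF (dB) = SNR_in(dB) − SNR_out(dB) when the source is at T₀
NF = 26.1 − 22.7 = 3.4 dB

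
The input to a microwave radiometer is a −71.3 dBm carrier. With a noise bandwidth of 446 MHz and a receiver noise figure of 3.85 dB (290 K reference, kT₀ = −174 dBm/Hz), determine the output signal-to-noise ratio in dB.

Noise floor: N = −174 + 10 log₁₀(B) + NF
10 log₁₀(4.46×10⁸) = 86.49 dB
N = −174 + 86.49 + 3.85 = −83.66 dBm
SNR = P_sig − N = −71.3 − (−83.66) = 12.36 dB → 12.4 dB

12.4 dB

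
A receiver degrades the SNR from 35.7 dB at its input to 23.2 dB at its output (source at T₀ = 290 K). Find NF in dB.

NF (dB) = SNR_in(dB) − SNR_out(dB) when the source is at T₀
NF = 35.7 − 23.2 = 12.5 dB

12.5 dB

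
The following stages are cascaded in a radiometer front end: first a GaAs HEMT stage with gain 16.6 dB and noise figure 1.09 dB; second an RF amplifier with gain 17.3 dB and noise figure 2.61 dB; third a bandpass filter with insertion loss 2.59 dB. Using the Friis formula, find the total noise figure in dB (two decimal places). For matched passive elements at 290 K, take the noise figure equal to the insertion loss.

Convert to linear (a loss of L dB is a gain of −L dB): F_i = 10^(NF_i/10), G_i = 10^(G_i,dB/10)
  Stage 1: F_1 = 10^(1.09/10) = 1.285, G_1 = 10^(16.6/10) = 45.71
  Stage 2: F_2 = 10^(2.61/10) = 1.824, G_2 = 10^(17.3/10) = 53.70
  Stage 3: F_3 = 10^(2.59/10) = 1.816, G_3 = 10^(−2.59/10) = 0.5508
Friis cascade:
  F = 1.285 + (1.824 − 1)/45.71 + (1.816 − 1)/2455 = 1.304
NF = 10 log₁₀(1.304) = 1.15 dB

1.15 dB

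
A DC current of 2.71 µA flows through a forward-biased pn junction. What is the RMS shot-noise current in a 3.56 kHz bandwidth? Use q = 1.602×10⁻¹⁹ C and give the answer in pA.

I_n = √(2qI·B)
2qI·B = 2 × 1.602×10⁻¹⁹ × 2.71×10⁻⁶ × 3.56×10³ = 3.09×10⁻²¹ A²
I_n = √(3.09×10⁻²¹) = 5.56×10⁻¹¹ A = 55.6 pA

55.6 pA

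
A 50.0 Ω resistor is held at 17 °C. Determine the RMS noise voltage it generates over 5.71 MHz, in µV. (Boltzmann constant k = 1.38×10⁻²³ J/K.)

2.14 µV

T = 17 °C + 273.15 = 290.15 K
V_n = √(4kTRB)
4kTRB = 4 × 1.38×10⁻²³ × 290.15 × 5.00×10¹ × 5.71×10⁶ = 4.57×10⁻¹² V²
V_n = √(4.57×10⁻¹²) = 2.14×10⁻⁶ V = 2.14 µV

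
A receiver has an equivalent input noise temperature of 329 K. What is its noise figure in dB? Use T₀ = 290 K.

F = 1 + T_e/T₀ = 1 + 329/290 = 2.13448
NF = 10 log₁₀(2.13448) = 3.29 dB

3.29 dB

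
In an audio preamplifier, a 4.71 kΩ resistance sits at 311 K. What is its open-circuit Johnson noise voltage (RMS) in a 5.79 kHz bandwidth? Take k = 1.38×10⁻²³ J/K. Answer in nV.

684 nV

V_n = √(4kTRB)
4kTRB = 4 × 1.38×10⁻²³ × 311 × 4.71×10³ × 5.79×10³ = 4.68×10⁻¹³ V²
V_n = √(4.68×10⁻¹³) = 6.84×10⁻⁷ V = 684 nV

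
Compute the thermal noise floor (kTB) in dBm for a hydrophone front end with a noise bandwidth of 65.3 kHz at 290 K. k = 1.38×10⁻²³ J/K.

P_n = kTB = 1.38×10⁻²³ × 290 × 6.53×10⁴ = 2.61×10⁻¹⁶ W
In dBm: 10 log₁₀(2.61×10⁻¹⁶ / 10⁻³) = −125.8 dBm

−125.8 dBm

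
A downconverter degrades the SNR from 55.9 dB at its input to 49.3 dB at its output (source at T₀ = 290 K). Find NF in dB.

NF (dB) = SNR_in(dB) − SNR_out(dB) when the source is at T₀
NF = 55.9 − 49.3 = 6.6 dB

6.6 dB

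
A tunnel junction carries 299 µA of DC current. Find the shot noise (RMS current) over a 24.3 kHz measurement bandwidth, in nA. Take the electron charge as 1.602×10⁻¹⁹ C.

I_n = √(2qI·B)
2qI·B = 2 × 1.602×10⁻¹⁹ × 2.99×10⁻⁴ × 2.43×10⁴ = 2.33×10⁻¹⁸ A²
I_n = √(2.33×10⁻¹⁸) = 1.53×10⁻⁹ A = 1.53 nA

1.53 nA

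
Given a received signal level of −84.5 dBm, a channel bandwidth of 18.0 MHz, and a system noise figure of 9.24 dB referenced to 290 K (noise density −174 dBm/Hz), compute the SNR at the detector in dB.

Noise floor: N = −174 + 10 log₁₀(B) + NF
10 log₁₀(1.80×10⁷) = 72.55 dB
N = −174 + 72.55 + 9.24 = −92.21 dBm
SNR = P_sig − N = −84.5 − (−92.21) = 7.71 dB → 7.7 dB

7.7 dB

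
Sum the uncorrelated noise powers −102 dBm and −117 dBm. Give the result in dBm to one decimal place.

−101.9 dBm

Convert to linear, add, convert back:
P₁ = 6.31×10⁻¹⁴ W, P₂ = 2.00×10⁻¹⁵ W
P_tot = 6.51×10⁻¹⁴ W → 10 log₁₀(P_tot / 10⁻³) = −101.9 dBm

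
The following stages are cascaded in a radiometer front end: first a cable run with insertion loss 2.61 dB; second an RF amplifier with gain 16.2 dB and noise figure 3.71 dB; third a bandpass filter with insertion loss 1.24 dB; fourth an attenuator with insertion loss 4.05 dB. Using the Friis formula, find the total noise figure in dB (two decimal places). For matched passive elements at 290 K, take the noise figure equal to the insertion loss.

Convert to linear (a loss of L dB is a gain of −L dB): F_i = 10^(NF_i/10), G_i = 10^(G_i,dB/10)
  Stage 1: F_1 = 10^(2.61/10) = 1.824, G_1 = 10^(−2.61/10) = 0.5483
  Stage 2: F_2 = 10^(3.71/10) = 2.350, G_2 = 10^(16.2/10) = 41.69
  Stage 3: F_3 = 10^(1.24/10) = 1.330, G_3 = 10^(−1.24/10) = 0.7516
  Stage 4: F_4 = 10^(4.05/10) = 2.541, G_4 = 10^(−4.05/10) = 0.3936
Friis cascade:
  F = 1.824 + (2.350 − 1)/0.5483 + (1.330 − 1)/22.86 + (2.541 − 1)/17.18 = 4.390
NF = 10 log₁₀(4.390) = 6.42 dB

6.42 dB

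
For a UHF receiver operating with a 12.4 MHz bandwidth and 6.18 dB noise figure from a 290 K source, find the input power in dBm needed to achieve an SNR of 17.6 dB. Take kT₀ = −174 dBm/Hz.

−79.3 dBm

Sensitivity = −174 + 10 log₁₀(B) + NF + SNR_min
= −174 + 70.93 + 6.18 + 17.6
= −79.29 dBm → −79.3 dBm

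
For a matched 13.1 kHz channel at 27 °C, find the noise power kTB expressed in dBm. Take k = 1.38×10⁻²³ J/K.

T = 27 °C + 273.15 = 300.15 K
P_n = kTB = 1.38×10⁻²³ × 300.15 × 1.31×10⁴ = 5.43×10⁻¹⁷ W
In dBm: 10 log₁₀(5.43×10⁻¹⁷ / 10⁻³) = −132.7 dBm

−132.7 dBm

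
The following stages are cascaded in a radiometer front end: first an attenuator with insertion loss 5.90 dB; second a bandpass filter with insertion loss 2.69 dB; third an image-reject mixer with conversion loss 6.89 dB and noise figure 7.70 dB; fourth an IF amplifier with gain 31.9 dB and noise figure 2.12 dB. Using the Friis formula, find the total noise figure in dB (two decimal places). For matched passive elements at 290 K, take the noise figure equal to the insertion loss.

Convert to linear (a loss of L dB is a gain of −L dB): F_i = 10^(NF_i/10), G_i = 10^(G_i,dB/10)
  Stage 1: F_1 = 10^(5.90/10) = 3.890, G_1 = 10^(−5.90/10) = 0.2570
  Stage 2: F_2 = 10^(2.69/10) = 1.858, G_2 = 10^(−2.69/10) = 0.5383
  Stage 3: F_3 = 10^(7.70/10) = 5.888, G_3 = 10^(−6.89/10) = 0.2046
  Stage 4: F_4 = 10^(2.12/10) = 1.629, G_4 = 10^(31.9/10) = 1549
Friis cascade:
  F = 3.890 + (1.858 − 1)/0.2570 + (5.888 − 1)/0.1384 + (1.629 − 1)/0.02831 = 64.79
NF = 10 log₁₀(64.79) = 18.11 dB

18.11 dB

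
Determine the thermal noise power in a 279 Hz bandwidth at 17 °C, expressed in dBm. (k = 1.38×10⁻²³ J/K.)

−149.5 dBm

T = 17 °C + 273.15 = 290.15 K
P_n = kTB = 1.38×10⁻²³ × 290.15 × 2.79×10² = 1.12×10⁻¹⁸ W
In dBm: 10 log₁₀(1.12×10⁻¹⁸ / 10⁻³) = −149.5 dBm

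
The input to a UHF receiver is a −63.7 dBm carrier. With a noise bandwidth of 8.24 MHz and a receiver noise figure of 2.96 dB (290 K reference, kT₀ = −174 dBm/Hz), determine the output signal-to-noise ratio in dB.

38.2 dB

Noise floor: N = −174 + 10 log₁₀(B) + NF
10 log₁₀(8.24×10⁶) = 69.16 dB
N = −174 + 69.16 + 2.96 = −101.88 dBm
SNR = P_sig − N = −63.7 − (−101.88) = 38.18 dB → 38.2 dB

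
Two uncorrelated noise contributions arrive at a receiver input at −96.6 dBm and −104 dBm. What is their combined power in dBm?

−95.9 dBm

Convert to linear, add, convert back:
P₁ = 2.19×10⁻¹³ W, P₂ = 3.98×10⁻¹⁴ W
P_tot = 2.59×10⁻¹³ W → 10 log₁₀(P_tot / 10⁻³) = −95.9 dBm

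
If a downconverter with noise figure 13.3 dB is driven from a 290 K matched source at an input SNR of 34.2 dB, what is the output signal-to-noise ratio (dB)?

By definition F = SNR_in/SNR_out, so in dB: SNR_out = SNR_in − NF
SNR_out = 34.2 − 13.3 = 20.9 dB

20.9 dB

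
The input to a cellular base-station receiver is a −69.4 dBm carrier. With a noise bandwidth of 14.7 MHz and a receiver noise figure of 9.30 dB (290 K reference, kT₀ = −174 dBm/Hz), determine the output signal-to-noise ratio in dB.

23.6 dB

Noise floor: N = −174 + 10 log₁₀(B) + NF
10 log₁₀(1.47×10⁷) = 71.67 dB
N = −174 + 71.67 + 9.30 = −93.03 dBm
SNR = P_sig − N = −69.4 − (−93.03) = 23.63 dB → 23.6 dB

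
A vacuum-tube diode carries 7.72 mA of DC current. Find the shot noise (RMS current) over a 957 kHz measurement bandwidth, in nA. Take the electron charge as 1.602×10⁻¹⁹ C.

48.7 nA

I_n = √(2qI·B)
2qI·B = 2 × 1.602×10⁻¹⁹ × 7.72×10⁻³ × 9.57×10⁵ = 2.37×10⁻¹⁵ A²
I_n = √(2.37×10⁻¹⁵) = 4.87×10⁻⁸ A = 48.7 nA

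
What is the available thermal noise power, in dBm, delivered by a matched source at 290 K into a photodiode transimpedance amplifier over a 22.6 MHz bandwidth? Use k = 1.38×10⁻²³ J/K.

−100.4 dBm

P_n = kTB = 1.38×10⁻²³ × 290 × 2.26×10⁷ = 9.04×10⁻¹⁴ W
In dBm: 10 log₁₀(9.04×10⁻¹⁴ / 10⁻³) = −100.4 dBm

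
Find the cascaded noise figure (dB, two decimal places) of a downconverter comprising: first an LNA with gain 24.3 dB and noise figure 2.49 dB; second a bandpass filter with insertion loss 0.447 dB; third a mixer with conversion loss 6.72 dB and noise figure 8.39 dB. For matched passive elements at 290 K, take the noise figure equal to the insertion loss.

2.55 dB

Convert to linear (a loss of L dB is a gain of −L dB): F_i = 10^(NF_i/10), G_i = 10^(G_i,dB/10)
  Stage 1: F_1 = 10^(2.49/10) = 1.774, G_1 = 10^(24.3/10) = 269.2
  Stage 2: F_2 = 10^(0.447/10) = 1.108, G_2 = 10^(−0.447/10) = 0.9022
  Stage 3: F_3 = 10^(8.39/10) = 6.902, G_3 = 10^(−6.72/10) = 0.2128
Friis cascade:
  F = 1.774 + (1.108 − 1)/269.2 + (6.902 − 1)/242.8 = 1.799
NF = 10 log₁₀(1.799) = 2.55 dB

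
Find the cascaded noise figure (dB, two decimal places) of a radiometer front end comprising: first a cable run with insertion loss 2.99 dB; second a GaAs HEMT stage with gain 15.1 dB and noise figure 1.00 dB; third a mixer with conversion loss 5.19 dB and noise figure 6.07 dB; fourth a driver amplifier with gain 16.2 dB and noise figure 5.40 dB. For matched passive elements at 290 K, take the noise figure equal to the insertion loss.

Convert to linear (a loss of L dB is a gain of −L dB): F_i = 10^(NF_i/10), G_i = 10^(G_i,dB/10)
  Stage 1: F_1 = 10^(2.99/10) = 1.991, G_1 = 10^(−2.99/10) = 0.5023
  Stage 2: F_2 = 10^(1.00/10) = 1.259, G_2 = 10^(15.1/10) = 32.36
  Stage 3: F_3 = 10^(6.07/10) = 4.046, G_3 = 10^(−5.19/10) = 0.3027
  Stage 4: F_4 = 10^(5.40/10) = 3.467, G_4 = 10^(16.2/10) = 41.69
Friis cascade:
  F = 1.991 + (1.259 − 1)/0.5023 + (4.046 − 1)/16.26 + (3.467 − 1)/4.920 = 3.195
NF = 10 log₁₀(3.195) = 5.04 dB

5.04 dB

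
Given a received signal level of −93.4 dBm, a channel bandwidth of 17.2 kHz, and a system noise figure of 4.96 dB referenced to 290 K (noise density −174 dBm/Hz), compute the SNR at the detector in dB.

33.3 dB

Noise floor: N = −174 + 10 log₁₀(B) + NF
10 log₁₀(1.72×10⁴) = 42.36 dB
N = −174 + 42.36 + 4.96 = −126.68 dBm
SNR = P_sig − N = −93.4 − (−126.68) = 33.28 dB → 33.3 dB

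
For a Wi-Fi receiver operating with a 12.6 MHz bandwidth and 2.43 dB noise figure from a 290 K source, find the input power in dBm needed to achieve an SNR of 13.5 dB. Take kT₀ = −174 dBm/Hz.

Sensitivity = −174 + 10 log₁₀(B) + NF + SNR_min
= −174 + 71 + 2.43 + 13.5
= −87.07 dBm → −87.1 dBm

−87.1 dBm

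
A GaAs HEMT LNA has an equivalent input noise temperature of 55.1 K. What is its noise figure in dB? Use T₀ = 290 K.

F = 1 + T_e/T₀ = 1 + 55.1/290 = 1.19
NF = 10 log₁₀(1.19) = 0.755 dB

0.755 dB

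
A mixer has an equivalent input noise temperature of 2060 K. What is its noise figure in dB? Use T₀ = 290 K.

9.09 dB

F = 1 + T_e/T₀ = 1 + 2060/290 = 8.10345
NF = 10 log₁₀(8.10345) = 9.09 dB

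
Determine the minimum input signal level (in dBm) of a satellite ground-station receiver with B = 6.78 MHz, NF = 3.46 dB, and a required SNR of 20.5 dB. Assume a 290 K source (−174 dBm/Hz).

−81.7 dBm

Sensitivity = −174 + 10 log₁₀(B) + NF + SNR_min
= −174 + 68.31 + 3.46 + 20.5
= −81.73 dBm → −81.7 dBm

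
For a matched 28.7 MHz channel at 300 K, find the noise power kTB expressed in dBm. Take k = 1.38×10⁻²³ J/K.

P_n = kTB = 1.38×10⁻²³ × 300 × 2.87×10⁷ = 1.19×10⁻¹³ W
In dBm: 10 log₁₀(1.19×10⁻¹³ / 10⁻³) = −99.3 dBm

−99.3 dBm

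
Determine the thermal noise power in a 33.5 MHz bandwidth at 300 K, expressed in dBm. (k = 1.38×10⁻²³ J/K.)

P_n = kTB = 1.38×10⁻²³ × 300 × 3.35×10⁷ = 1.39×10⁻¹³ W
In dBm: 10 log₁₀(1.39×10⁻¹³ / 10⁻³) = −98.6 dBm

−98.6 dBm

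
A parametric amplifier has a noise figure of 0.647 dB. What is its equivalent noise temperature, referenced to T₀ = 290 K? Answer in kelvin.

46.6 K

F = 10^(0.647/10) = 1.16065
T_e = (F − 1)·T₀ = (1.16065 − 1) × 290 = 46.6 K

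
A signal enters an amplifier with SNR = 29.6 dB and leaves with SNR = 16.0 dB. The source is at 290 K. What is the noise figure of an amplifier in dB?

NF (dB) = SNR_in(dB) − SNR_out(dB) when the source is at T₀
NF = 29.6 − 16.0 = 13.6 dB

13.6 dB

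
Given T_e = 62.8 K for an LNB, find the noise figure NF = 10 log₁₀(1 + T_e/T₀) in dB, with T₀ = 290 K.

0.851 dB

F = 1 + T_e/T₀ = 1 + 62.8/290 = 1.21655
NF = 10 log₁₀(1.21655) = 0.851 dB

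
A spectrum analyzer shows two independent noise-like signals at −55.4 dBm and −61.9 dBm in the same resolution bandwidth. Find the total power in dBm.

−54.5 dBm

Convert to linear, add, convert back:
P₁ = 2.88×10⁻⁹ W, P₂ = 6.46×10⁻¹⁰ W
P_tot = 3.53×10⁻⁹ W → 10 log₁₀(P_tot / 10⁻³) = −54.5 dBm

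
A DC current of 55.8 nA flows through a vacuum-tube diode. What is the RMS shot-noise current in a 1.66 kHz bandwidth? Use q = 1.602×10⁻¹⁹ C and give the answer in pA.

5.45 pA

I_n = √(2qI·B)
2qI·B = 2 × 1.602×10⁻¹⁹ × 5.58×10⁻⁸ × 1.66×10³ = 2.97×10⁻²³ A²
I_n = √(2.97×10⁻²³) = 5.45×10⁻¹² A = 5.45 pA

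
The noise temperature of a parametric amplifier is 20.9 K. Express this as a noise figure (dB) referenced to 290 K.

F = 1 + T_e/T₀ = 1 + 20.9/290 = 1.07207
NF = 10 log₁₀(1.07207) = 0.302 dB

0.302 dB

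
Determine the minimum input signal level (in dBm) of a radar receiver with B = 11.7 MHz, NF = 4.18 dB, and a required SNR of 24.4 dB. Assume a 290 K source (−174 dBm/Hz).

Sensitivity = −174 + 10 log₁₀(B) + NF + SNR_min
= −174 + 70.68 + 4.18 + 24.4
= −74.74 dBm → −74.7 dBm

−74.7 dBm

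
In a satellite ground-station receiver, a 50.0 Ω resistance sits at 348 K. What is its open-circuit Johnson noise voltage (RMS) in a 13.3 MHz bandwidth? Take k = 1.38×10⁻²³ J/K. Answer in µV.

V_n = √(4kTRB)
4kTRB = 4 × 1.38×10⁻²³ × 348 × 5.00×10¹ × 1.33×10⁷ = 1.28×10⁻¹¹ V²
V_n = √(1.28×10⁻¹¹) = 3.57×10⁻⁶ V = 3.57 µV

3.57 µV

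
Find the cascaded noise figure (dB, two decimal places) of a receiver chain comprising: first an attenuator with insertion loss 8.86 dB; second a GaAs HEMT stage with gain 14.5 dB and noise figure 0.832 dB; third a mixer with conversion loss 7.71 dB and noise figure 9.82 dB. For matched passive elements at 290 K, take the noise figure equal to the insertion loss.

Convert to linear (a loss of L dB is a gain of −L dB): F_i = 10^(NF_i/10), G_i = 10^(G_i,dB/10)
  Stage 1: F_1 = 10^(8.86/10) = 7.691, G_1 = 10^(−8.86/10) = 0.1300
  Stage 2: F_2 = 10^(0.832/10) = 1.211, G_2 = 10^(14.5/10) = 28.18
  Stage 3: F_3 = 10^(9.82/10) = 9.594, G_3 = 10^(−7.71/10) = 0.1694
Friis cascade:
  F = 7.691 + (1.211 − 1)/0.1300 + (9.594 − 1)/3.664 = 11.66
NF = 10 log₁₀(11.66) = 10.67 dB

10.67 dB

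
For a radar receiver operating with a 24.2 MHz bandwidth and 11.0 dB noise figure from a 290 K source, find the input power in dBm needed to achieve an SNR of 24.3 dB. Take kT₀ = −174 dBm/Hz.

Sensitivity = −174 + 10 log₁₀(B) + NF + SNR_min
= −174 + 73.84 + 11.0 + 24.3
= −64.86 dBm → −64.9 dBm

−64.9 dBm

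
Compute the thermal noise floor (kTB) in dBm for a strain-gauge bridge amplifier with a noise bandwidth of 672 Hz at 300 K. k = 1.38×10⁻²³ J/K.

−145.6 dBm

P_n = kTB = 1.38×10⁻²³ × 300 × 6.72×10² = 2.78×10⁻¹⁸ W
In dBm: 10 log₁₀(2.78×10⁻¹⁸ / 10⁻³) = −145.6 dBm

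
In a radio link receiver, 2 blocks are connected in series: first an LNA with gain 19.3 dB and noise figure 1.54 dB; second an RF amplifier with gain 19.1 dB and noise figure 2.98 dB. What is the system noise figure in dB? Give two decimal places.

Convert to linear (a loss of L dB is a gain of −L dB): F_i = 10^(NF_i/10), G_i = 10^(G_i,dB/10)
  Stage 1: F_1 = 10^(1.54/10) = 1.426, G_1 = 10^(19.3/10) = 85.11
  Stage 2: F_2 = 10^(2.98/10) = 1.986, G_2 = 10^(19.1/10) = 81.28
Friis cascade:
  F = 1.426 + (1.986 − 1)/85.11 = 1.437
NF = 10 log₁₀(1.437) = 1.58 dB

1.58 dB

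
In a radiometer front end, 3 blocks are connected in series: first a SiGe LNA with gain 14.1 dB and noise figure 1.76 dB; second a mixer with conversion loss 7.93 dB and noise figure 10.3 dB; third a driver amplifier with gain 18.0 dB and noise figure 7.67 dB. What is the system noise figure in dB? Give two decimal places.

Convert to linear (a loss of L dB is a gain of −L dB): F_i = 10^(NF_i/10), G_i = 10^(G_i,dB/10)
  Stage 1: F_1 = 10^(1.76/10) = 1.500, G_1 = 10^(14.1/10) = 25.70
  Stage 2: F_2 = 10^(10.3/10) = 10.72, G_2 = 10^(−7.93/10) = 0.1611
  Stage 3: F_3 = 10^(7.67/10) = 5.848, G_3 = 10^(18.0/10) = 63.10
Friis cascade:
  F = 1.500 + (10.72 − 1)/25.70 + (5.848 − 1)/4.140 = 3.049
NF = 10 log₁₀(3.049) = 4.84 dB

4.84 dB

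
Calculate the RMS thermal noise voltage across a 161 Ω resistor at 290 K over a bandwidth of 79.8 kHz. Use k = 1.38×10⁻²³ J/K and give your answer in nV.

V_n = √(4kTRB)
4kTRB = 4 × 1.38×10⁻²³ × 290 × 1.61×10² × 7.98×10⁴ = 2.06×10⁻¹³ V²
V_n = √(2.06×10⁻¹³) = 4.54×10⁻⁷ V = 454 nV

454 nV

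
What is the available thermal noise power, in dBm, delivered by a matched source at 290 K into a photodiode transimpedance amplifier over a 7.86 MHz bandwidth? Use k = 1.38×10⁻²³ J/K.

−105.0 dBm

P_n = kTB = 1.38×10⁻²³ × 290 × 7.86×10⁶ = 3.15×10⁻¹⁴ W
In dBm: 10 log₁₀(3.15×10⁻¹⁴ / 10⁻³) = −105.0 dBm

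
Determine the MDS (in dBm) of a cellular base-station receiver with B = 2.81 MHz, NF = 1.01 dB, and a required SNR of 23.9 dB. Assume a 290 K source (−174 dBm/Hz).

−84.6 dBm

Sensitivity = −174 + 10 log₁₀(B) + NF + SNR_min
= −174 + 64.49 + 1.01 + 23.9
= −84.60 dBm → −84.6 dBm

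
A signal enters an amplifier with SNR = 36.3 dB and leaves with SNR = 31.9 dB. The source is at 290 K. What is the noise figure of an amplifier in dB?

NF (dB) = SNR_in(dB) − SNR_out(dB) when the source is at T₀
NF = 36.3 − 31.9 = 4.4 dB

4.4 dB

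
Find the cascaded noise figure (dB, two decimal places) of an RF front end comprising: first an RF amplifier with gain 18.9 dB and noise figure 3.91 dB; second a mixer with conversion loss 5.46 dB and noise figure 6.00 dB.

3.98 dB

Convert to linear (a loss of L dB is a gain of −L dB): F_i = 10^(NF_i/10), G_i = 10^(G_i,dB/10)
  Stage 1: F_1 = 10^(3.91/10) = 2.460, G_1 = 10^(18.9/10) = 77.62
  Stage 2: F_2 = 10^(6.00/10) = 3.981, G_2 = 10^(−5.46/10) = 0.2844
Friis cascade:
  F = 2.460 + (3.981 − 1)/77.62 = 2.499
NF = 10 log₁₀(2.499) = 3.98 dB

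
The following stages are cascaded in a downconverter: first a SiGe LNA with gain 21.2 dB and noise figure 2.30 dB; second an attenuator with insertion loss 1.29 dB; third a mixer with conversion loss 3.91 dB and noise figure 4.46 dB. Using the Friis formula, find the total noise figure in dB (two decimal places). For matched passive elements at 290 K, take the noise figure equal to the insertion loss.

Convert to linear (a loss of L dB is a gain of −L dB): F_i = 10^(NF_i/10), G_i = 10^(G_i,dB/10)
  Stage 1: F_1 = 10^(2.30/10) = 1.698, G_1 = 10^(21.2/10) = 131.8
  Stage 2: F_2 = 10^(1.29/10) = 1.346, G_2 = 10^(−1.29/10) = 0.7430
  Stage 3: F_3 = 10^(4.46/10) = 2.793, G_3 = 10^(−3.91/10) = 0.4064
Friis cascade:
  F = 1.698 + (1.346 − 1)/131.8 + (2.793 − 1)/97.95 = 1.719
NF = 10 log₁₀(1.719) = 2.35 dB

2.35 dB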